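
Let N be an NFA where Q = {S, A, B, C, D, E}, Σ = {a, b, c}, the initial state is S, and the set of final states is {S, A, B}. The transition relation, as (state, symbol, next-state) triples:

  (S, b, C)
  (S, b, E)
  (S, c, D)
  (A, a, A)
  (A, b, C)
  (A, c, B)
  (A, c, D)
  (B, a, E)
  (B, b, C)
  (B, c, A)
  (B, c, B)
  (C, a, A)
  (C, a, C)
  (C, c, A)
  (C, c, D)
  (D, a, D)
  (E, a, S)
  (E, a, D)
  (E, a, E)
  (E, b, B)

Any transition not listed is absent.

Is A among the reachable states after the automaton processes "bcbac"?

Start in {S}.
Read 'b': S→{C, E}; now {C, E}.
Read 'c': C→{A, D}, E→∅; now {A, D}.
Read 'b': A→{C}, D→∅; now {C}.
Read 'a': C→{A, C}; now {A, C}.
Read 'c': A→{B, D}, C→{A, D}; now {A, B, D}.
State A is in {A, B, D}.

Yes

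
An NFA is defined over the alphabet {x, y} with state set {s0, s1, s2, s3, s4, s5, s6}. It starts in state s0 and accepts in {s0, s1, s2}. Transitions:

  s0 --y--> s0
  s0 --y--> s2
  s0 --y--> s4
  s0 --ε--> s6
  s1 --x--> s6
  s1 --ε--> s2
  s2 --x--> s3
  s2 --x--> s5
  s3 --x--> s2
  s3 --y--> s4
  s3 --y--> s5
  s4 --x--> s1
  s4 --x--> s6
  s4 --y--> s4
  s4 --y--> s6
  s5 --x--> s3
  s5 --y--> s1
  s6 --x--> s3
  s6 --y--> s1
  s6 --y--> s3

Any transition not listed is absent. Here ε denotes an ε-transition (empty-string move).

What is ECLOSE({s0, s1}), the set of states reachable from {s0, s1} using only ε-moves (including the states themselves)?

Begin with {s0, s1}.
ε-move s1 → s2; add s2.
ε-move s0 → s6; add s6.

{s0, s1, s2, s6}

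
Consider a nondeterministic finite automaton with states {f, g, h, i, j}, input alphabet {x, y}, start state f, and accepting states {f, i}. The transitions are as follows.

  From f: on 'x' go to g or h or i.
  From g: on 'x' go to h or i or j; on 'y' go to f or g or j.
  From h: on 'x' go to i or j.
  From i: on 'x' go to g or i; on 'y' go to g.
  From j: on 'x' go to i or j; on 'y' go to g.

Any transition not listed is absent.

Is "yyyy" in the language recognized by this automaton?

Start in {f}.
Read 'y': f→∅; now ∅.
The set is empty and remains empty for the remaining 3 symbols.
The final set ∅ contains no accepting state.

No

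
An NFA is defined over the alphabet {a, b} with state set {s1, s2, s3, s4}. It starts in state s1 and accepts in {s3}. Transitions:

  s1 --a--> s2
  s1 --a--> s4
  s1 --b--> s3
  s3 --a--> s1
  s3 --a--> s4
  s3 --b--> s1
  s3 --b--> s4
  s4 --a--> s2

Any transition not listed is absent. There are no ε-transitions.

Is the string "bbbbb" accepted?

Yes

Start in {s1}.
Read 'b': s1→{s3}; now {s3}.
Read 'b': s3→{s1, s4}; now {s1, s4}.
Read 'b': s1→{s3}, s4→∅; now {s3}.
Read 'b': s3→{s1, s4}; now {s1, s4}.
Read 'b': s1→{s3}, s4→∅; now {s3}.
The final set {s3} contains the accepting state s3.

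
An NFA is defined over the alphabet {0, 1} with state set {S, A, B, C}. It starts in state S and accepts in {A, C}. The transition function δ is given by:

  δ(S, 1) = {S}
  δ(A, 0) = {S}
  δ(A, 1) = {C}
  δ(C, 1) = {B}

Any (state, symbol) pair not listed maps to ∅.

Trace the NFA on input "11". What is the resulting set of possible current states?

{S}

Start in {S}.
Read '1': S→{S}; now {S}.
Read '1': S→{S}; now {S}.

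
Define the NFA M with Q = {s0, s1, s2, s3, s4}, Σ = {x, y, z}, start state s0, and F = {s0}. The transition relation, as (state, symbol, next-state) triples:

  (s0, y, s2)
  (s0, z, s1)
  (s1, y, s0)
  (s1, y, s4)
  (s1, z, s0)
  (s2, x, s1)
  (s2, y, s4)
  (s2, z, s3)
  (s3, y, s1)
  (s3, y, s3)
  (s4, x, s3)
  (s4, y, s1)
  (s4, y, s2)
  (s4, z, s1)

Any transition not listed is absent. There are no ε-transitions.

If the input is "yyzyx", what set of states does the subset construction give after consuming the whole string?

{s3}

Start in {s0}.
Read 'y': {s0} → {s2}.
Read 'y': {s2} → {s4}.
Read 'z': {s4} → {s1}.
Read 'y': {s1} → {s0, s4}.
Read 'x': {s0, s4} → {s3}.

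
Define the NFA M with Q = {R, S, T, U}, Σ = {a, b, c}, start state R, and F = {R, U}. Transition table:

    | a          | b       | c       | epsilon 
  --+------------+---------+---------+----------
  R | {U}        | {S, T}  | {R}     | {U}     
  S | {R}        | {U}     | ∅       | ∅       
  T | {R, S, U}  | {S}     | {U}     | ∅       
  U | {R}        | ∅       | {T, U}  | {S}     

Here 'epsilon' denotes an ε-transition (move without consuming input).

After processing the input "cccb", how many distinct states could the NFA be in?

3

Start: ε-closure({R}) = {R, S, U}.
Read 'c': R→{R}, S→∅, U→{T, U}; union {R, T, U}; ε-closure = {R, S, T, U}.
Read 'c': R→{R}, S→∅, T→{U}, U→{T, U}; union {R, T, U}; ε-closure = {R, S, T, U}.
Read 'c': R→{R}, S→∅, T→{U}, U→{T, U}; union {R, T, U}; ε-closure = {R, S, T, U}.
Read 'b': R→{S, T}, S→{U}, T→{S}, U→∅; now {S, T, U}.
That set has 3 states.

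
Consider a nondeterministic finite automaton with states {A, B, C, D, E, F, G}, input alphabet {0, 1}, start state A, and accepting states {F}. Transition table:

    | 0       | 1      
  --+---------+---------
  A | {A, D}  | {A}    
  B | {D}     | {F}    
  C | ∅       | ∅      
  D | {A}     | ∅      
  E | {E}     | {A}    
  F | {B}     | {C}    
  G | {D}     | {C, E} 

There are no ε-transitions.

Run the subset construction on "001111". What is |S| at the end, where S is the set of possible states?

Start in {A}.
Read '0': {A} → {A, D}.
Read '0': {A, D} → {A, D}.
Read '1': {A, D} → {A}.
Read '1': {A} → {A}.
Read '1': {A} → {A}.
Read '1': {A} → {A}.
That set has 1 state.

1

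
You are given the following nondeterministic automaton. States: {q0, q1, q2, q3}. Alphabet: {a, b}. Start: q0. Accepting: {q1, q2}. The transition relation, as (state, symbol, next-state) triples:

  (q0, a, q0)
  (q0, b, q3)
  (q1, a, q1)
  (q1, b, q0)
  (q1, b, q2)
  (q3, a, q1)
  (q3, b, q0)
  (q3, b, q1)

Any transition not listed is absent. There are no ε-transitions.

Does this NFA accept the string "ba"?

Start in {q0}.
Read 'b': {q0} → {q3}.
Read 'a': {q3} → {q1}.
The final set {q1} contains the accepting state q1.

Yes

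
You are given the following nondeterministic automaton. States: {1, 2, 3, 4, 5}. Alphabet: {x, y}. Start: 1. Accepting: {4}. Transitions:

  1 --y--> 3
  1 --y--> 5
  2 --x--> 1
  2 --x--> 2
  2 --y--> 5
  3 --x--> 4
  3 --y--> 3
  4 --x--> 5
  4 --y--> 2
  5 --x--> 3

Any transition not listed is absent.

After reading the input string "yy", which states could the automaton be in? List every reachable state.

Start in {1}.
Read 'y': 1→{3, 5}; now {3, 5}.
Read 'y': 3→{3}, 5→∅; now {3}.

{3}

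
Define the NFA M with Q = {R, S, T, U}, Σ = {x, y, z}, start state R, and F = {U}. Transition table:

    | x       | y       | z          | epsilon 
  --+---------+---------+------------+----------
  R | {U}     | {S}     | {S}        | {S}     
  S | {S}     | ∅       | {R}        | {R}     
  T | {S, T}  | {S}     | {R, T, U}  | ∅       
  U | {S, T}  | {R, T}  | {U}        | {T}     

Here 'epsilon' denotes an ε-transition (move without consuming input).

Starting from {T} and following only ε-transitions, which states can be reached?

Begin with {T}.
No ε-moves leave this set, so the closure equals the set itself.

{T}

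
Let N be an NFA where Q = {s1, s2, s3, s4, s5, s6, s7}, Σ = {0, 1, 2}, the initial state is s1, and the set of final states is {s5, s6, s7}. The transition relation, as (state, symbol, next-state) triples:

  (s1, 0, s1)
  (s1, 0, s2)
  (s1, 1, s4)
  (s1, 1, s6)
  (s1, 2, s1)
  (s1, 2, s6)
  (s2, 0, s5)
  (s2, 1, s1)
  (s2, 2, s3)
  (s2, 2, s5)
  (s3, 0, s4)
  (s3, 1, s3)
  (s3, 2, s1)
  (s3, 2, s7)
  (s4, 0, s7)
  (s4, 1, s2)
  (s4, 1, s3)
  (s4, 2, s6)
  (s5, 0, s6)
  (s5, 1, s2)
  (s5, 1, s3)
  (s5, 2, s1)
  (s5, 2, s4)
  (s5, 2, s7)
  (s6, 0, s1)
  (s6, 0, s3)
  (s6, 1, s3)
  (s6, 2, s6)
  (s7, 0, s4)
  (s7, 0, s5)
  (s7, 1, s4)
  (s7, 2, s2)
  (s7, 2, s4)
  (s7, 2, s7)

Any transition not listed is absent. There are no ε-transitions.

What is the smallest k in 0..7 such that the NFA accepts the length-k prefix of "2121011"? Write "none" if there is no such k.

Start in {s1}.
Read '2': {s1} → {s1, s6}.
None of the earlier sets intersect F, but {s1, s6} does.

1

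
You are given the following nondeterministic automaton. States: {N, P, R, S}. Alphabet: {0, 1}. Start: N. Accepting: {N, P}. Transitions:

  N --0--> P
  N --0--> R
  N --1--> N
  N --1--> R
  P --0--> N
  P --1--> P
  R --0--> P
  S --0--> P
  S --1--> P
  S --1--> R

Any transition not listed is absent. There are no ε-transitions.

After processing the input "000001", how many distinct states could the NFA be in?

Start in {N}.
Read '0': {N} → {P, R}.
Read '0': {P, R} → {N, P}.
Read '0': {N, P} → {N, P, R}.
Read '0': {N, P, R} → {N, P, R}.
Read '0': {N, P, R} → {N, P, R}.
Read '1': {N, P, R} → {N, P, R}.
That set has 3 states.

3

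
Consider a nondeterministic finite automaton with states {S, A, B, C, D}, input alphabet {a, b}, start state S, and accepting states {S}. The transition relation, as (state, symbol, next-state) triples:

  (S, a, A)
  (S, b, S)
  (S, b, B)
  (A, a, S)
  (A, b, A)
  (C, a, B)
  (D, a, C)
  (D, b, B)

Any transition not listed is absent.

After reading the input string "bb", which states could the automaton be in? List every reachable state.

Start in {S}.
Read 'b': S→{S, B}; now {S, B}.
Read 'b': S→{S, B}, B→∅; now {S, B}.

{S, B}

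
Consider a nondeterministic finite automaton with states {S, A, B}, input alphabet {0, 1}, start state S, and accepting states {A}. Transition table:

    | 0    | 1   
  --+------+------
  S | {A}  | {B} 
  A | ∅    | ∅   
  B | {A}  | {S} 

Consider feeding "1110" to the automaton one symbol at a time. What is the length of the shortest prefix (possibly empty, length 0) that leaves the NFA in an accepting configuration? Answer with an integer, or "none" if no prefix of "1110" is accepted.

4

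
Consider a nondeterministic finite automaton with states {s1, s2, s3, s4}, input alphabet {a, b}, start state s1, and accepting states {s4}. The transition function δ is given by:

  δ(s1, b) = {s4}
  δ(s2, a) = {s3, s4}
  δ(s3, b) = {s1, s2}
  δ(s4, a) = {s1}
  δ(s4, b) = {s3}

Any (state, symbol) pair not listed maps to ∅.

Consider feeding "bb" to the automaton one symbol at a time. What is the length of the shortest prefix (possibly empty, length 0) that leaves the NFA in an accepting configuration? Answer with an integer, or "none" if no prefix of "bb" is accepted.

Start in {s1}.
Read 'b': s1→{s4}; now {s4}.
None of the earlier sets intersect F, but {s4} does.

1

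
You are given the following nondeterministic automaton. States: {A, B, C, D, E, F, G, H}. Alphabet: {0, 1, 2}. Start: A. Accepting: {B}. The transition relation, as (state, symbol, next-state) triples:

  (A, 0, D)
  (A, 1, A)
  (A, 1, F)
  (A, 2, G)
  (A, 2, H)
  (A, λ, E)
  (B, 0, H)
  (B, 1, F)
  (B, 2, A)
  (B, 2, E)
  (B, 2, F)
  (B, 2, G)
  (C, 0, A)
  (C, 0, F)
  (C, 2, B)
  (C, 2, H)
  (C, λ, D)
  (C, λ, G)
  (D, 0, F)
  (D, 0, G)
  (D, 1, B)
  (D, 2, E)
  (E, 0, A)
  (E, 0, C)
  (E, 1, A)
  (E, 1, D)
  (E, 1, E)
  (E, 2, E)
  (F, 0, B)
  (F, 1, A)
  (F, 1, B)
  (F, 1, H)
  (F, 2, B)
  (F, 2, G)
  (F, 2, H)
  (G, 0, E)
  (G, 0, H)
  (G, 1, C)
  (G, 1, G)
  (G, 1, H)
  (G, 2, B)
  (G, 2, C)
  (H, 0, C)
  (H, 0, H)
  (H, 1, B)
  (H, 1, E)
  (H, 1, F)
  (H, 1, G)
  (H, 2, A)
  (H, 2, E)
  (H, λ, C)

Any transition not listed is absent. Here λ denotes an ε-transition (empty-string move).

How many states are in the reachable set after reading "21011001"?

8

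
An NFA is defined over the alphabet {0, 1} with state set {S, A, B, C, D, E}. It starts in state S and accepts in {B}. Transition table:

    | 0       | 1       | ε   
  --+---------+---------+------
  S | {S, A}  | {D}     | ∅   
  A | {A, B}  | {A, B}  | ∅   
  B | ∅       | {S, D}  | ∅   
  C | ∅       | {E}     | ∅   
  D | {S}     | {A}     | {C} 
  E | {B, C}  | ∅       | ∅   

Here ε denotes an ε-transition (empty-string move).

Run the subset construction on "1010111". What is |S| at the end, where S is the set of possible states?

2

Start in {S}.
Read '1': {S} → {C, D}.
Read '0': {C, D} → {S}.
Read '1': {S} → {C, D}.
Read '0': {C, D} → {S}.
Read '1': {S} → {C, D}.
Read '1': {C, D} → {A, E}.
Read '1': {A, E} → {A, B}.
That set has 2 states.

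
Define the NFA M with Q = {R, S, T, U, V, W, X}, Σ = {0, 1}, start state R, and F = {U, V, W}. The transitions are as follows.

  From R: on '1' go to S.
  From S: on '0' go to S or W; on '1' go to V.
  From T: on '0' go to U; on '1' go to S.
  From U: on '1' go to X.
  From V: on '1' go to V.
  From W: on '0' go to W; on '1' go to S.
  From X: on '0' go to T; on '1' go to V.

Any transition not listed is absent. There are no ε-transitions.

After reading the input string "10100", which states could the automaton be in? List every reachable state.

{S, W}

Start in {R}.
Read '1': {R} → {S}.
Read '0': {S} → {S, W}.
Read '1': {S, W} → {S, V}.
Read '0': {S, V} → {S, W}.
Read '0': {S, W} → {S, W}.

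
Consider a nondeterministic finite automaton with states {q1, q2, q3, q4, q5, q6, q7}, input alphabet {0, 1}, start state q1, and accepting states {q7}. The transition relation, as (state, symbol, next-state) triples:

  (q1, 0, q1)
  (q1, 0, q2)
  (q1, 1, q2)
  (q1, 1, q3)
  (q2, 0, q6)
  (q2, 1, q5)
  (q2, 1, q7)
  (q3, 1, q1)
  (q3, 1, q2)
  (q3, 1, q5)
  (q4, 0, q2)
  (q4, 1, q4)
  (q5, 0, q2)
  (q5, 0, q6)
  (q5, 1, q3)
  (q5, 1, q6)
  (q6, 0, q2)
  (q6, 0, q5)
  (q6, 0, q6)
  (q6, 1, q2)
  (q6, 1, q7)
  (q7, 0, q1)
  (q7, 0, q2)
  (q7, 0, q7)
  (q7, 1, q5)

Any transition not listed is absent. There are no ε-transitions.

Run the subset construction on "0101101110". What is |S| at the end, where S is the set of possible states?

5

Start in {q1}.
Read '0': q1→{q1, q2}; now {q1, q2}.
Read '1': q1→{q2, q3}, q2→{q5, q7}; now {q2, q3, q5, q7}.
Read '0': q2→{q6}, q3→∅, q5→{q2, q6}, q7→{q1, q2, q7}; now {q1, q2, q6, q7}.
Read '1': q1→{q2, q3}, q2→{q5, q7}, q6→{q2, q7}, q7→{q5}; now {q2, q3, q5, q7}.
Read '1': q2→{q5, q7}, q3→{q1, q2, q5}, q5→{q3, q6}, q7→{q5}; now {q1, q2, q3, q5, q6, q7}.
Read '0': q1→{q1, q2}, q2→{q6}, q3→∅, q5→{q2, q6}, q6→{q2, q5, q6}, q7→{q1, q2, q7}; now {q1, q2, q5, q6, q7}.
Read '1': q1→{q2, q3}, q2→{q5, q7}, q5→{q3, q6}, q6→{q2, q7}, q7→{q5}; now {q2, q3, q5, q6, q7}.
Read '1': q2→{q5, q7}, q3→{q1, q2, q5}, q5→{q3, q6}, q6→{q2, q7}, q7→{q5}; now {q1, q2, q3, q5, q6, q7}.
Read '1': q1→{q2, q3}, q2→{q5, q7}, q3→{q1, q2, q5}, q5→{q3, q6}, q6→{q2, q7}, q7→{q5}; now {q1, q2, q3, q5, q6, q7}.
Read '0': q1→{q1, q2}, q2→{q6}, q3→∅, q5→{q2, q6}, q6→{q2, q5, q6}, q7→{q1, q2, q7}; now {q1, q2, q5, q6, q7}.
That set has 5 states.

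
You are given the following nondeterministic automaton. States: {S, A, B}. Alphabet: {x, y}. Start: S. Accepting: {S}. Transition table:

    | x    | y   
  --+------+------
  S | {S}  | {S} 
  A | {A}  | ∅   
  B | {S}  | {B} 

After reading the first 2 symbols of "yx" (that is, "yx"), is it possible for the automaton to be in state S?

Start in {S}.
Read 'y': S→{S}; now {S}.
Read 'x': S→{S}; now {S}.
State S is in {S}.

Yes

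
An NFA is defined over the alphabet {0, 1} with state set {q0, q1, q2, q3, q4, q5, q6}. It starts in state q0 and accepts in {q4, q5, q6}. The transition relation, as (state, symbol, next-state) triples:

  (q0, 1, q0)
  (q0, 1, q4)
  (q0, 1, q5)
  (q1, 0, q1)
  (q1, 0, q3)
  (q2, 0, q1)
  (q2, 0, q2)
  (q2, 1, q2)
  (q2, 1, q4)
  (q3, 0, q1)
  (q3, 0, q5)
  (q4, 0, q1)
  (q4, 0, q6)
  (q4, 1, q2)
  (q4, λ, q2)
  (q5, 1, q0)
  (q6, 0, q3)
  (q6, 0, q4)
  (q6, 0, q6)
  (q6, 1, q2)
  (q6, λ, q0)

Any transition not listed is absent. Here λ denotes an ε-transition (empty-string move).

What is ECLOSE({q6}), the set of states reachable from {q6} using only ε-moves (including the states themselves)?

{q0, q6}

Begin with {q6}.
ε-move q6 → q0; add q0.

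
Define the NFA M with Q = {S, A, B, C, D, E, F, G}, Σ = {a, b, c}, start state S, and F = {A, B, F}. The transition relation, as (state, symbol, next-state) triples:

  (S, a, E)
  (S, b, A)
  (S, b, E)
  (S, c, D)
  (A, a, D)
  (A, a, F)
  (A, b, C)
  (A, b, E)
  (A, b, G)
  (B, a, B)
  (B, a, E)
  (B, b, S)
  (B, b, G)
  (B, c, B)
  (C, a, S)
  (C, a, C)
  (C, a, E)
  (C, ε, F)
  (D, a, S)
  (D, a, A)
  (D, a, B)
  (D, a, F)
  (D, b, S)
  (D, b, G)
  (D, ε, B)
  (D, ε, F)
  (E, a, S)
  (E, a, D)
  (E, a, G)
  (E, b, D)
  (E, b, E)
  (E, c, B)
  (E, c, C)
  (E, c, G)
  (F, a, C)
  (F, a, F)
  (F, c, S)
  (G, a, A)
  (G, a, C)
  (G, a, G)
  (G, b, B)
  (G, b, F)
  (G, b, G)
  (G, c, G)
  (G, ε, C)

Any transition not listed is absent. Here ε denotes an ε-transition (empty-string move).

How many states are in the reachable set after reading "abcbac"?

6

Start in {S}.
Read 'a': {S} → {E}.
Read 'b': {E} → {B, D, E, F}.
Read 'c': {B, D, E, F} → {S, B, C, F, G}.
Read 'b': {S, B, C, F, G} → {S, A, B, C, E, F, G}.
Read 'a': {S, A, B, C, E, F, G} → {S, A, B, C, D, E, F, G}.
Read 'c': {S, A, B, C, D, E, F, G} → {S, B, C, D, F, G}.
That set has 6 states.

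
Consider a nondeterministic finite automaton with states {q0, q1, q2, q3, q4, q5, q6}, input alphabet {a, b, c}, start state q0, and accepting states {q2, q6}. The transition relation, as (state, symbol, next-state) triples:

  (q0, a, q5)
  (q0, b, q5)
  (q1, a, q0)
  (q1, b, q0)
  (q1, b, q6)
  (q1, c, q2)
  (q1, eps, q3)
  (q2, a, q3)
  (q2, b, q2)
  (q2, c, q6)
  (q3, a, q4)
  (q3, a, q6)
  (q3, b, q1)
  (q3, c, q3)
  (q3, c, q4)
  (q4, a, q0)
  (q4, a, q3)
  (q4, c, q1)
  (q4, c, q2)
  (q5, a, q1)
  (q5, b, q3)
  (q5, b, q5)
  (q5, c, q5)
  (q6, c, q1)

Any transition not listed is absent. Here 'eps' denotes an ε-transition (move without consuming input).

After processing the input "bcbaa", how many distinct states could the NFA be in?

Start in {q0}.
Read 'b': q0→{q5}; now {q5}.
Read 'c': q5→{q5}; now {q5}.
Read 'b': q5→{q3, q5}; now {q3, q5}.
Read 'a': q3→{q4, q6}, q5→{q1}; union {q1, q4, q6}; ε-closure = {q1, q3, q4, q6}.
Read 'a': q1→{q0}, q3→{q4, q6}, q4→{q0, q3}, q6→∅; now {q0, q3, q4, q6}.
That set has 4 states.

4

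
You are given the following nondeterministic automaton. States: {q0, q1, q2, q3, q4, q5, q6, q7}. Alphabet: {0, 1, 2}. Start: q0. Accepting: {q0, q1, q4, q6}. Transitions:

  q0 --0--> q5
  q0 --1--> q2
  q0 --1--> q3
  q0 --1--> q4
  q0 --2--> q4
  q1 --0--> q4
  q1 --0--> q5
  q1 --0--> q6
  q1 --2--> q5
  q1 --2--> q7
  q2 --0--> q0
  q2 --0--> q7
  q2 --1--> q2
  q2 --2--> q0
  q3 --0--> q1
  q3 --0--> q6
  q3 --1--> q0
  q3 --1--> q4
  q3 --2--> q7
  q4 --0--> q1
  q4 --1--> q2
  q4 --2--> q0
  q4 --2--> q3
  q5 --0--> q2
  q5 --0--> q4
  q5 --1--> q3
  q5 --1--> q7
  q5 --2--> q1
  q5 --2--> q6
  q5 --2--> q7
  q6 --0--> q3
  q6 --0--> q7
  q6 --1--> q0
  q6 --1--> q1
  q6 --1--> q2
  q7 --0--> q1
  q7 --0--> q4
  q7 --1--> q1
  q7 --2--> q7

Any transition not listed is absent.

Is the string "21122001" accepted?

Yes

Start in {q0}.
Read '2': q0→{q4}; now {q4}.
Read '1': q4→{q2}; now {q2}.
Read '1': q2→{q2}; now {q2}.
Read '2': q2→{q0}; now {q0}.
Read '2': q0→{q4}; now {q4}.
Read '0': q4→{q1}; now {q1}.
Read '0': q1→{q4, q5, q6}; now {q4, q5, q6}.
Read '1': q4→{q2}, q5→{q3, q7}, q6→{q0, q1, q2}; now {q0, q1, q2, q3, q7}.
The final set {q0, q1, q2, q3, q7} contains the accepting states q0, q1.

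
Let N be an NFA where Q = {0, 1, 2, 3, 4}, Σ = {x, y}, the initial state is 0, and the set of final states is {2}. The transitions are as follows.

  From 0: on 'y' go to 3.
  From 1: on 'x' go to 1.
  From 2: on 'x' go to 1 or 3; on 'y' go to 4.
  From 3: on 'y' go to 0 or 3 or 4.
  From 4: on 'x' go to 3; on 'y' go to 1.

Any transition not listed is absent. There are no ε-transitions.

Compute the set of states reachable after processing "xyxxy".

∅

Start in {0}.
Read 'x': {0} → ∅.
The set is empty and remains empty for the remaining 4 symbols.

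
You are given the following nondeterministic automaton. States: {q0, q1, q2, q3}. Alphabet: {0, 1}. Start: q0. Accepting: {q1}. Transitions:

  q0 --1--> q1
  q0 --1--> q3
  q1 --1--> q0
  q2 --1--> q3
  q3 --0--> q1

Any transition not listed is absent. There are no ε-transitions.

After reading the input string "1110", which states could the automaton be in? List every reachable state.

Start in {q0}.
Read '1': {q0} → {q1, q3}.
Read '1': {q1, q3} → {q0}.
Read '1': {q0} → {q1, q3}.
Read '0': {q1, q3} → {q1}.

{q1}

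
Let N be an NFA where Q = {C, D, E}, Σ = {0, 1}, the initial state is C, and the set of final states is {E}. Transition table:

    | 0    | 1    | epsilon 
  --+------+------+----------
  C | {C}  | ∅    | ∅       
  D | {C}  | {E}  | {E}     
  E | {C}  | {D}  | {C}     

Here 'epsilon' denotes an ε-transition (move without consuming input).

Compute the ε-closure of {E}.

{C, E}

Begin with {E}.
ε-move E → C; add C.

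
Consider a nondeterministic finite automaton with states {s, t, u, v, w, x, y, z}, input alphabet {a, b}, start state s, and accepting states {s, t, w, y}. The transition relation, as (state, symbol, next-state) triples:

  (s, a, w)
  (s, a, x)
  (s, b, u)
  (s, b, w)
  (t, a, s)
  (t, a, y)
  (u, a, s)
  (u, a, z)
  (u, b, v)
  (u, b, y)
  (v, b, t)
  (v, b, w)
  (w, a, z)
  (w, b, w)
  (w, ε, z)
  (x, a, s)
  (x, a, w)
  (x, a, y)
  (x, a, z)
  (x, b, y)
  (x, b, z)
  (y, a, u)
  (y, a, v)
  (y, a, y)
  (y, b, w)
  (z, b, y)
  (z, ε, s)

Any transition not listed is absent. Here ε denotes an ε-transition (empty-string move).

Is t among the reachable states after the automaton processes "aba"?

No

Start in {s}.
Read 'a': {s} → {s, w, x, z}.
Read 'b': {s, w, x, z} → {s, u, w, y, z}.
Read 'a': {s, u, w, y, z} → {s, u, v, w, x, y, z}.
State t is not in {s, u, v, w, x, y, z}.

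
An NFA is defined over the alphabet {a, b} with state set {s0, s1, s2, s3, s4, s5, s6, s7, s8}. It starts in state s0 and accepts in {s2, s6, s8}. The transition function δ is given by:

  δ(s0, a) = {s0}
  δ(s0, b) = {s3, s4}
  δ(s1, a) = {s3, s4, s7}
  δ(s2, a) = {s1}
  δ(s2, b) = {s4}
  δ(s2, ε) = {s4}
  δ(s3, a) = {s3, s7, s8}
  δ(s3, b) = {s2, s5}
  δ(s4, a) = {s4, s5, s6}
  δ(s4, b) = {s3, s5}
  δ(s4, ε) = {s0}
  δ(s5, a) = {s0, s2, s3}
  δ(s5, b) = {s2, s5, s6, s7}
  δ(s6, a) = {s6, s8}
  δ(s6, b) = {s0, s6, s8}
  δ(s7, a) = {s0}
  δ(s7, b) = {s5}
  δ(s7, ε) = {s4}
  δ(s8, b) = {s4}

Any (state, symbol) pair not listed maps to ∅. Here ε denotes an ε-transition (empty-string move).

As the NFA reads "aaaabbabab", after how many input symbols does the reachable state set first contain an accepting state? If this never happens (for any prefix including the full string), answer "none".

6

Start in {s0}.
Read 'a': {s0} → {s0}.
Read 'a': {s0} → {s0}.
Read 'a': {s0} → {s0}.
Read 'a': {s0} → {s0}.
Read 'b': {s0} → {s0, s3, s4}.
Read 'b': {s0, s3, s4} → {s0, s2, s3, s4, s5}.
None of the earlier sets intersect F, but {s0, s2, s3, s4, s5} does.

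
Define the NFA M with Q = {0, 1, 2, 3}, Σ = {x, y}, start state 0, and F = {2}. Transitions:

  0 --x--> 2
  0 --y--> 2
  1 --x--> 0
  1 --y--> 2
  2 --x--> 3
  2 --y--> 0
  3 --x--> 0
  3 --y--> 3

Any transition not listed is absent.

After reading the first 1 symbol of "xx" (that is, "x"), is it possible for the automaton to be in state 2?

Yes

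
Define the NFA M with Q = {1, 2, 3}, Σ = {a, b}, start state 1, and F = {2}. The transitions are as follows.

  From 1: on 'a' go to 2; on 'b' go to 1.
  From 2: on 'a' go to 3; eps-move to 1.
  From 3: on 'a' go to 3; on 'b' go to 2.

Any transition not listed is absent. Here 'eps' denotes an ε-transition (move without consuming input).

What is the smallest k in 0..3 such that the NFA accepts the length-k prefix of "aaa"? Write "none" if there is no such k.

1

Start in {1}.
Read 'a': 1→{2}; union {2}; ε-closure = {1, 2}.
None of the earlier sets intersect F, but {1, 2} does.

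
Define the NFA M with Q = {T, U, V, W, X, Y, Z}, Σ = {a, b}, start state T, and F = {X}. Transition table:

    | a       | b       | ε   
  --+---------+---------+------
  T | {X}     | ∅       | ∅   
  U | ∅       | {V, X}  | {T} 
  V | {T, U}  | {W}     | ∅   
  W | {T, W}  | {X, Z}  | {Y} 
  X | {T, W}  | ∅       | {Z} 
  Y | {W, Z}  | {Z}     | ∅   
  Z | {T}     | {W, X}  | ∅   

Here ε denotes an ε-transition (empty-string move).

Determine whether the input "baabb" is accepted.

Start in {T}.
Read 'b': T→∅; now ∅.
The set is empty and remains empty for the remaining 4 symbols.
The final set ∅ contains no accepting state.

No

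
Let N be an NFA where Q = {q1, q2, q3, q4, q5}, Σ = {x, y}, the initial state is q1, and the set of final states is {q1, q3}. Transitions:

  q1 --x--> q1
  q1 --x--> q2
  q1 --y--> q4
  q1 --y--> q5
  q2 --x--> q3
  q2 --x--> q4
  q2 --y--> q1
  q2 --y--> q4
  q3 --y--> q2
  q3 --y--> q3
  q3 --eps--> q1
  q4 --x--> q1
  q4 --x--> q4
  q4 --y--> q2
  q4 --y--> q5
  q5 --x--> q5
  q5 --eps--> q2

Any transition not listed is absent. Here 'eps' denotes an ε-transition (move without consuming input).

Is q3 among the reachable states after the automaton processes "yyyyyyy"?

Start in {q1}.
Read 'y': q1→{q4, q5}; union {q4, q5}; ε-closure = {q2, q4, q5}.
Read 'y': q2→{q1, q4}, q4→{q2, q5}, q5→∅; now {q1, q2, q4, q5}.
Read 'y': q1→{q4, q5}, q2→{q1, q4}, q4→{q2, q5}, q5→∅; now {q1, q2, q4, q5}.
Read 'y': q1→{q4, q5}, q2→{q1, q4}, q4→{q2, q5}, q5→∅; now {q1, q2, q4, q5}.
Read 'y': q1→{q4, q5}, q2→{q1, q4}, q4→{q2, q5}, q5→∅; now {q1, q2, q4, q5}.
Read 'y': q1→{q4, q5}, q2→{q1, q4}, q4→{q2, q5}, q5→∅; now {q1, q2, q4, q5}.
Read 'y': q1→{q4, q5}, q2→{q1, q4}, q4→{q2, q5}, q5→∅; now {q1, q2, q4, q5}.
State q3 is not in {q1, q2, q4, q5}.

No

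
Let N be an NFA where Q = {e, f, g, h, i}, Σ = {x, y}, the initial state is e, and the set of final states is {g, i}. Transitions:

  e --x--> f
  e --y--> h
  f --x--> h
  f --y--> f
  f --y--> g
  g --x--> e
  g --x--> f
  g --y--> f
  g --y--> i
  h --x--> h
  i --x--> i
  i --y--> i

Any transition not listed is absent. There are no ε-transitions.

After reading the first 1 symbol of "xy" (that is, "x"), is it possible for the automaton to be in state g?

No

Start in {e}.
Read 'x': {e} → {f}.
State g is not in {f}.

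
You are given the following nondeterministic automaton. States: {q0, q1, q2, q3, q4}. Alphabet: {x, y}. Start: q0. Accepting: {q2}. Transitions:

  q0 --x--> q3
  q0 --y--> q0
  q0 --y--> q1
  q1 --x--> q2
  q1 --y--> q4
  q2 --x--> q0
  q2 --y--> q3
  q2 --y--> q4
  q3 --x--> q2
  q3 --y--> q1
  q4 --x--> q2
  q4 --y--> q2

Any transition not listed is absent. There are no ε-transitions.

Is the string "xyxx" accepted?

Start in {q0}.
Read 'x': q0→{q3}; now {q3}.
Read 'y': q3→{q1}; now {q1}.
Read 'x': q1→{q2}; now {q2}.
Read 'x': q2→{q0}; now {q0}.
The final set {q0} contains no accepting state.

No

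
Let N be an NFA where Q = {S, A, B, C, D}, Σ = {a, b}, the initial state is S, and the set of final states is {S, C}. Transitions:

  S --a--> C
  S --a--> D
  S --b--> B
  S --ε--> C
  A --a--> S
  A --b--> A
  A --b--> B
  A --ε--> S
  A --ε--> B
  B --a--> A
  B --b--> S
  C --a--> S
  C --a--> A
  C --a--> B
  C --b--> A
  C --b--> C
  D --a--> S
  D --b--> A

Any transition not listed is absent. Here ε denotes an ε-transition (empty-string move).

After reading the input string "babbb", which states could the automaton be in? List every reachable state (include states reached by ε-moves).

{S, A, B, C}

Start: ε-closure({S}) = {S, C}.
Read 'b': {S, C} → {S, A, B, C}.
Read 'a': {S, A, B, C} → {S, A, B, C, D}.
Read 'b': {S, A, B, C, D} → {S, A, B, C}.
Read 'b': {S, A, B, C} → {S, A, B, C}.
Read 'b': {S, A, B, C} → {S, A, B, C}.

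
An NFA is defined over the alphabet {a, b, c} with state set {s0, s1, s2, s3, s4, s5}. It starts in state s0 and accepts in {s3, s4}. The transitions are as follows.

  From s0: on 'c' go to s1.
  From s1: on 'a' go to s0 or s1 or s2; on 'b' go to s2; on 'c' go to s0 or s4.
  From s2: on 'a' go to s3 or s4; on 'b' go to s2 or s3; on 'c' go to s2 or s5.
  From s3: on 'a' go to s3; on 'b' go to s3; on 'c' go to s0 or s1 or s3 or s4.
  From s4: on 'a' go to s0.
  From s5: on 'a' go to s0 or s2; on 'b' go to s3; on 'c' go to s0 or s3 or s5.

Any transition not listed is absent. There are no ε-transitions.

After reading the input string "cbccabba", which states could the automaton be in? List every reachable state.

{s3, s4}

Start in {s0}.
Read 'c': s0→{s1}; now {s1}.
Read 'b': s1→{s2}; now {s2}.
Read 'c': s2→{s2, s5}; now {s2, s5}.
Read 'c': s2→{s2, s5}, s5→{s0, s3, s5}; now {s0, s2, s3, s5}.
Read 'a': s0→∅, s2→{s3, s4}, s3→{s3}, s5→{s0, s2}; now {s0, s2, s3, s4}.
Read 'b': s0→∅, s2→{s2, s3}, s3→{s3}, s4→∅; now {s2, s3}.
Read 'b': s2→{s2, s3}, s3→{s3}; now {s2, s3}.
Read 'a': s2→{s3, s4}, s3→{s3}; now {s3, s4}.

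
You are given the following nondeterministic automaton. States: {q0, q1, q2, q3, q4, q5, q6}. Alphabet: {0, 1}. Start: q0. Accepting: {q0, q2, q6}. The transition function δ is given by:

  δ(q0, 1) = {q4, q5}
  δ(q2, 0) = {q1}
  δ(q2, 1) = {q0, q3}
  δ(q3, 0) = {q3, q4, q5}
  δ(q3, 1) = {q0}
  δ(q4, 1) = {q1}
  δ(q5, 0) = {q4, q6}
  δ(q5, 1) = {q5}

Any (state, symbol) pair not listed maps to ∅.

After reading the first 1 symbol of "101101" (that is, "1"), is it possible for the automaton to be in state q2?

No

Start in {q0}.
Read '1': q0→{q4, q5}; now {q4, q5}.
State q2 is not in {q4, q5}.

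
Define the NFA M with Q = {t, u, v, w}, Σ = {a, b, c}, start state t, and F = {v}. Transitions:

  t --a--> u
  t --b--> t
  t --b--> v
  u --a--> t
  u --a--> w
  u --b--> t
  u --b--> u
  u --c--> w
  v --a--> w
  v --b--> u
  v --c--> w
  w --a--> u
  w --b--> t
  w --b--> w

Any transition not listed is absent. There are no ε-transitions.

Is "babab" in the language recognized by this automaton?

Yes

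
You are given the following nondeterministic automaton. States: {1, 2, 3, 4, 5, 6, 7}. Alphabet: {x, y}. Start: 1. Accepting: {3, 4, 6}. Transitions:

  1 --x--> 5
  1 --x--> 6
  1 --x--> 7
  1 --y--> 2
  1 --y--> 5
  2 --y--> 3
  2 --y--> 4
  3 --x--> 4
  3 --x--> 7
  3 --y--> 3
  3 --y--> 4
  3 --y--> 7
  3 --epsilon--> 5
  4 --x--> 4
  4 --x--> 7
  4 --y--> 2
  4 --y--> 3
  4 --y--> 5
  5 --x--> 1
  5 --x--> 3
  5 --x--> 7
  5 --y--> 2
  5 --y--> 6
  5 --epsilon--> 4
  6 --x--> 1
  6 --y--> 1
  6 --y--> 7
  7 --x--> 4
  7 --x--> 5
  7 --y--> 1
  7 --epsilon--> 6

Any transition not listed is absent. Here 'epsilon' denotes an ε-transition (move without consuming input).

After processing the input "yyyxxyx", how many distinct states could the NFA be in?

Start in {1}.
Read 'y': {1} → {2, 4, 5}.
Read 'y': {2, 4, 5} → {2, 3, 4, 5, 6}.
Read 'y': {2, 3, 4, 5, 6} → {1, 2, 3, 4, 5, 6, 7}.
Read 'x': {1, 2, 3, 4, 5, 6, 7} → {1, 3, 4, 5, 6, 7}.
Read 'x': {1, 3, 4, 5, 6, 7} → {1, 3, 4, 5, 6, 7}.
Read 'y': {1, 3, 4, 5, 6, 7} → {1, 2, 3, 4, 5, 6, 7}.
Read 'x': {1, 2, 3, 4, 5, 6, 7} → {1, 3, 4, 5, 6, 7}.
That set has 6 states.

6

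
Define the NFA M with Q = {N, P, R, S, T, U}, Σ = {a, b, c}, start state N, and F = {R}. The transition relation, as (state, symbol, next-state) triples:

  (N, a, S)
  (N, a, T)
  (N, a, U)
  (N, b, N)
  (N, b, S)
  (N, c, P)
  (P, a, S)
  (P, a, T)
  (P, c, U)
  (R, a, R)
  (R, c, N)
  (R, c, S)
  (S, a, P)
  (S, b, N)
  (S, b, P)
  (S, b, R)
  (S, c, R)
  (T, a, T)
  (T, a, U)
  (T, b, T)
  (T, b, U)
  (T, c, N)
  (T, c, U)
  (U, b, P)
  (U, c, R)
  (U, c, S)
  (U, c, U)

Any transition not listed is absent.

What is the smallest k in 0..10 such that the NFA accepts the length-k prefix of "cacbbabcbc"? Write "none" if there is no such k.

Start in {N}.
Read 'c': N→{P}; now {P}.
Read 'a': P→{S, T}; now {S, T}.
Read 'c': S→{R}, T→{N, U}; now {N, R, U}.
None of the earlier sets intersect F, but {N, R, U} does.

3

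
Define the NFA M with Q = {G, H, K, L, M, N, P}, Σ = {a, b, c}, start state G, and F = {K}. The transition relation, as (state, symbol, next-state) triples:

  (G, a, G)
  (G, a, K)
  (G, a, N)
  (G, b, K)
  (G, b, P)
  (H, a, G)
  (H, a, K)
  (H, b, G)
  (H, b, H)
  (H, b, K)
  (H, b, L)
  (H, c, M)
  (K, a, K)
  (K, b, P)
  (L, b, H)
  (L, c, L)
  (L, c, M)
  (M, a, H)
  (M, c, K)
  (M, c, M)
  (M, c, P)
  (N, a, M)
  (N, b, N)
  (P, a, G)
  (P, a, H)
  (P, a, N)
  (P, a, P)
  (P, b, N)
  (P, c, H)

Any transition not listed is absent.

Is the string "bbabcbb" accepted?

Yes

Start in {G}.
Read 'b': {G} → {K, P}.
Read 'b': {K, P} → {N, P}.
Read 'a': {N, P} → {G, H, M, N, P}.
Read 'b': {G, H, M, N, P} → {G, H, K, L, N, P}.
Read 'c': {G, H, K, L, N, P} → {H, L, M}.
Read 'b': {H, L, M} → {G, H, K, L}.
Read 'b': {G, H, K, L} → {G, H, K, L, P}.
The final set {G, H, K, L, P} contains the accepting state K.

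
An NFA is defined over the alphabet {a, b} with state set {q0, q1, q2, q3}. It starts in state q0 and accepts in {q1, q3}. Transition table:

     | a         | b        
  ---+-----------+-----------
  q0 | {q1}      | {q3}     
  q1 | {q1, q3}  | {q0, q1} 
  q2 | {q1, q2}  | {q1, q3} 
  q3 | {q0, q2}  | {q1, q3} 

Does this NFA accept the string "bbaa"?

Start in {q0}.
Read 'b': {q0} → {q3}.
Read 'b': {q3} → {q1, q3}.
Read 'a': {q1, q3} → {q0, q1, q2, q3}.
Read 'a': {q0, q1, q2, q3} → {q0, q1, q2, q3}.
The final set {q0, q1, q2, q3} contains the accepting states q1, q3.

Yes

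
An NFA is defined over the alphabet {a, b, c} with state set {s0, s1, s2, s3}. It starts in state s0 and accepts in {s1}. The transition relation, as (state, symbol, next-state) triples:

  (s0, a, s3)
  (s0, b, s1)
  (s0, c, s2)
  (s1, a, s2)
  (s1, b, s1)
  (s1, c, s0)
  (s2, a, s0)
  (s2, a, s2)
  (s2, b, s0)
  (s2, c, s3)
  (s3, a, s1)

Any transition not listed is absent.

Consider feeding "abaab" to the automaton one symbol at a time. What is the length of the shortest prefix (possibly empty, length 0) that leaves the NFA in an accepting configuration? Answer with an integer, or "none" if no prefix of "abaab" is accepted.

none

Start in {s0}.
Read 'a': s0→{s3}; now {s3}.
Read 'b': s3→∅; now ∅.
The set is empty and remains empty for the remaining 3 symbols.
No reachable set along the way intersects F.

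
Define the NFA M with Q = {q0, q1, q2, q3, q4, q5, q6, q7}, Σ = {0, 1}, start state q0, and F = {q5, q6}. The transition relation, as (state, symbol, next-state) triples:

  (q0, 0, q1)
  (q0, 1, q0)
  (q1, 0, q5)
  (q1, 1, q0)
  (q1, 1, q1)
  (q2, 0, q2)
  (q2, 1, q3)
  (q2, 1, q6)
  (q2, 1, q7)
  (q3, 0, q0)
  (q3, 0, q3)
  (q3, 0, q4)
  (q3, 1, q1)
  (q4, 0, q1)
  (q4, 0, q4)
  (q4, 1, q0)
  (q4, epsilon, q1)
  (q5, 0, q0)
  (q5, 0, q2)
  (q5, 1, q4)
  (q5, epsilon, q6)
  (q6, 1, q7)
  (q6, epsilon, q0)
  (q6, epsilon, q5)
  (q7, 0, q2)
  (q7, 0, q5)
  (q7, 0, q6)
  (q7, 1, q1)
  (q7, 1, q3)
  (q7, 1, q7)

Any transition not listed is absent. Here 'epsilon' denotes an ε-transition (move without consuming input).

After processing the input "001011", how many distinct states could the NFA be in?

Start in {q0}.
Read '0': {q0} → {q1}.
Read '0': {q1} → {q0, q5, q6}.
Read '1': {q0, q5, q6} → {q0, q1, q4, q7}.
Read '0': {q0, q1, q4, q7} → {q0, q1, q2, q4, q5, q6}.
Read '1': {q0, q1, q2, q4, q5, q6} → {q0, q1, q3, q4, q5, q6, q7}.
Read '1': {q0, q1, q3, q4, q5, q6, q7} → {q0, q1, q3, q4, q7}.
That set has 5 states.

5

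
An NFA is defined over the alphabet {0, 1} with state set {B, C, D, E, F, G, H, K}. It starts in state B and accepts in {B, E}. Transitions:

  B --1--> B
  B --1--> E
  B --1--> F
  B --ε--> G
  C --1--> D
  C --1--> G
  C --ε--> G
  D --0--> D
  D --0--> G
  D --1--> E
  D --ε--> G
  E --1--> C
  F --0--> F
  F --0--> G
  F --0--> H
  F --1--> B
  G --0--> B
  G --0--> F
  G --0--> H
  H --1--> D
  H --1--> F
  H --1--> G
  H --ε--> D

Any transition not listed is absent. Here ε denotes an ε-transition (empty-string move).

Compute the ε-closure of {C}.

Begin with {C}.
ε-move C → G; add G.

{C, G}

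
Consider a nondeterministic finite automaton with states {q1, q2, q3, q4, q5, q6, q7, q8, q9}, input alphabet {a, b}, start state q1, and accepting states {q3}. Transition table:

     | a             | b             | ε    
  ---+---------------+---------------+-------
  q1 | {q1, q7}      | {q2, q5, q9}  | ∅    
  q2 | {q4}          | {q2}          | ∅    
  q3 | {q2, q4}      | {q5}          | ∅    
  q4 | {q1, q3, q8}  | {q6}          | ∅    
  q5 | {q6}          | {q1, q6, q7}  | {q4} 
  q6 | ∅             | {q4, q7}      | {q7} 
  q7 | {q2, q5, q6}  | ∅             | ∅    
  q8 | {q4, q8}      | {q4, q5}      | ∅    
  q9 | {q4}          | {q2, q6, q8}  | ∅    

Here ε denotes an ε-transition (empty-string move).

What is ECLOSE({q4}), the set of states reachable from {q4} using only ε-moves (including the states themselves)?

{q4}

Begin with {q4}.
No ε-moves leave this set, so the closure equals the set itself.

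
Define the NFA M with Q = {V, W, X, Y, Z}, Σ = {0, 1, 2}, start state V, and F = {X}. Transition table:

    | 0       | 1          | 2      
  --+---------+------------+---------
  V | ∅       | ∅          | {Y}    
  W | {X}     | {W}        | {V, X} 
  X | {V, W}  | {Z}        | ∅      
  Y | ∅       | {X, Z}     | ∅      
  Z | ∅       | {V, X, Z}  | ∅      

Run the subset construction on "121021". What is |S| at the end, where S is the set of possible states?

0

Start in {V}.
Read '1': V→∅; now ∅.
The set is empty and remains empty for the remaining 5 symbols.
That set has 0 states.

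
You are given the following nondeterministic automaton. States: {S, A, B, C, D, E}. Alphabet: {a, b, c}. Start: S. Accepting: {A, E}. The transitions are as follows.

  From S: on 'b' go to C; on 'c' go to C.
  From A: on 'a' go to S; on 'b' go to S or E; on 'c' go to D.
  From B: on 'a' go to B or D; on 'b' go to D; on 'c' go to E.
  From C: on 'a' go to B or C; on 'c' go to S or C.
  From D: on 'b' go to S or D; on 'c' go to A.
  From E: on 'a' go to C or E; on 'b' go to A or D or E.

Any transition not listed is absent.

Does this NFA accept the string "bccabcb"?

Start in {S}.
Read 'b': {S} → {C}.
Read 'c': {C} → {S, C}.
Read 'c': {S, C} → {S, C}.
Read 'a': {S, C} → {B, C}.
Read 'b': {B, C} → {D}.
Read 'c': {D} → {A}.
Read 'b': {A} → {S, E}.
The final set {S, E} contains the accepting state E.

Yes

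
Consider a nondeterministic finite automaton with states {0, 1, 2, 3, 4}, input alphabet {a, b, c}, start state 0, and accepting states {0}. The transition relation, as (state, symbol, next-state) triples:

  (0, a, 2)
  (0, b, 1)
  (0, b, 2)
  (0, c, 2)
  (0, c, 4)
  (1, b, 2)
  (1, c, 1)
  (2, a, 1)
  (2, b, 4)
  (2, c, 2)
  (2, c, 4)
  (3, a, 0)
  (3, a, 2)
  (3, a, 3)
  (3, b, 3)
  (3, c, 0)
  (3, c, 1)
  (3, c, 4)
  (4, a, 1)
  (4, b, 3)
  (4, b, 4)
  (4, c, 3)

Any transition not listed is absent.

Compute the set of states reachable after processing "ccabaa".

Start in {0}.
Read 'c': 0→{2, 4}; now {2, 4}.
Read 'c': 2→{2, 4}, 4→{3}; now {2, 3, 4}.
Read 'a': 2→{1}, 3→{0, 2, 3}, 4→{1}; now {0, 1, 2, 3}.
Read 'b': 0→{1, 2}, 1→{2}, 2→{4}, 3→{3}; now {1, 2, 3, 4}.
Read 'a': 1→∅, 2→{1}, 3→{0, 2, 3}, 4→{1}; now {0, 1, 2, 3}.
Read 'a': 0→{2}, 1→∅, 2→{1}, 3→{0, 2, 3}; now {0, 1, 2, 3}.

{0, 1, 2, 3}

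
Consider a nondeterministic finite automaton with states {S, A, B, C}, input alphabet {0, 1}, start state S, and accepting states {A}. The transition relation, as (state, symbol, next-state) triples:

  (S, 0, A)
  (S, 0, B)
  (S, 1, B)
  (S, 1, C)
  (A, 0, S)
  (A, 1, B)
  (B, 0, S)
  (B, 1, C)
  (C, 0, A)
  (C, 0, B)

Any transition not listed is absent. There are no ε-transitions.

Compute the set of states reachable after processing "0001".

Start in {S}.
Read '0': S→{A, B}; now {A, B}.
Read '0': A→{S}, B→{S}; now {S}.
Read '0': S→{A, B}; now {A, B}.
Read '1': A→{B}, B→{C}; now {B, C}.

{B, C}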